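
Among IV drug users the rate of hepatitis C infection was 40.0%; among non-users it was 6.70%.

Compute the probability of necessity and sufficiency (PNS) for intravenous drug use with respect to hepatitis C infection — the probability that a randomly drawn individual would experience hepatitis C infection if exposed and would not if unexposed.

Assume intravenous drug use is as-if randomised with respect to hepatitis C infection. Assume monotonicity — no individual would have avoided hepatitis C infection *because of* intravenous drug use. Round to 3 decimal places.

p₁ = 0.4, p₀ = 0.067.
Under exogeneity and monotonicity, PNS = p₁ − p₀.
PNS = 0.4 − 0.067 = 0.333

PNS ≈ 0.333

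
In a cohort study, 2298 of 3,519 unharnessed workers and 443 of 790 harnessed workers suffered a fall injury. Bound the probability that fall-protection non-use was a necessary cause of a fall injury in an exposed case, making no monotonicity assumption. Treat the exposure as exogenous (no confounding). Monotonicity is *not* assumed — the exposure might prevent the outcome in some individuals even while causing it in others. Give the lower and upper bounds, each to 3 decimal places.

p₁ = P(outcome | exposed) = 2298/3519 = 0.65303
p₀ = P(outcome | unexposed) = 443/790 = 0.56076
Under exogeneity alone the bounds on PN are max{0,(p₁−p₀)/p₁} ≤ PN ≤ min{1,(1−p₀)/p₁}.
  lower = (p₁ − p₀)/p₁ = 0.092267 / 0.65303 ≈ 0.1413
  upper = min{1, (1 − p₀)/p₁} = 0.43924 / 0.65303 ≈ 0.6726

0.141 ≤ PN ≤ 0.673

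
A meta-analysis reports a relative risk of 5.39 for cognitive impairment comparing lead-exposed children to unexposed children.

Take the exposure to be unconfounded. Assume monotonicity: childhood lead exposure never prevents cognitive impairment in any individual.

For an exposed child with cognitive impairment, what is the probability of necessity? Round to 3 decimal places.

Under exogeneity and monotonicity, PN = (RR − 1) / RR = 1 − 1/RR.
PN = (5.39 − 1) / 5.39 = 4.39 / 5.39 ≈ 0.8145

PN ≈ 0.814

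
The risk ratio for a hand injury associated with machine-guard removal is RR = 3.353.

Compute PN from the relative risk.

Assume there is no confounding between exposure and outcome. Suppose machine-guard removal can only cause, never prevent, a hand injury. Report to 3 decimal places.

PN ≈ 0.702

Under exogeneity and monotonicity, PN = (RR − 1) / RR = 1 − 1/RR.
PN = (3.353 − 1) / 3.353 = 2.353 / 3.353 ≈ 0.7018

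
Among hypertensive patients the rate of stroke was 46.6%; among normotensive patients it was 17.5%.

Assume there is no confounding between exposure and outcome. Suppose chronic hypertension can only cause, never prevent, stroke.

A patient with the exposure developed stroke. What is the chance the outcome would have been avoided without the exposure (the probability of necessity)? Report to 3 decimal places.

p₁ = 0.466, p₀ = 0.175.
Under exogeneity and monotonicity, PN = (p₁ − p₀) / p₁.
PN = (0.466 − 0.175) / 0.466 = 0.291 / 0.466 ≈ 0.6245

PN ≈ 0.624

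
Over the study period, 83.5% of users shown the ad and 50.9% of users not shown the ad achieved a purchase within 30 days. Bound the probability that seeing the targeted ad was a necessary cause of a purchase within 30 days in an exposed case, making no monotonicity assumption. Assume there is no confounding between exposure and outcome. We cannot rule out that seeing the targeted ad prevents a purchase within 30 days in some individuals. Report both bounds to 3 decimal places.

p₁ = 0.835, p₀ = 0.509.
Under exogeneity alone the bounds on PN are max{0,(p₁−p₀)/p₁} ≤ PN ≤ min{1,(1−p₀)/p₁}.
  lower = (p₁ − p₀)/p₁ = 0.326 / 0.835 ≈ 0.3904
  upper = min{1, (1 − p₀)/p₁} = 0.491 / 0.835 ≈ 0.5880

0.390 ≤ PN ≤ 0.588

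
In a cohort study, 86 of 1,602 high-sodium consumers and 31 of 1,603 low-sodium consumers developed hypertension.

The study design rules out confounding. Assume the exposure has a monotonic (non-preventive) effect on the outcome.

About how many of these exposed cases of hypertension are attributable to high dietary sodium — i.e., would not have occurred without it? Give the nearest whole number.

about 55 cases

p₁ = P(outcome | exposed) = 86/1602 = 0.053683
p₀ = P(outcome | unexposed) = 31/1603 = 0.019339
PN = (p₁ − p₀)/p₁ = (0.053683 − 0.019339) / 0.053683 ≈ 0.63976.
Attributable cases ≈ PN × (exposed cases) = 0.63976 × 86 ≈ 55.02.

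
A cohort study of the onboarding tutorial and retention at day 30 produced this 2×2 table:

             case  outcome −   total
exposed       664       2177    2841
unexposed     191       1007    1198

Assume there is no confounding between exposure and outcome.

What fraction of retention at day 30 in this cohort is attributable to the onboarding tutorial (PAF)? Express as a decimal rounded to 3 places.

PAF ≈ 0.247

p₁ = P(outcome | exposed) = 664/2841 = 0.23372
p₀ = P(outcome | unexposed) = 191/1198 = 0.15943
Exposure prevalence π = 2841/4039 = 0.70339; overall risk P(Y=1) = 0.21169.
Under exogeneity, PAF = [P(Y=1) − p₀]/P(Y=1).
PAF = (0.21169 − 0.15943) / 0.21169 ≈ 0.2468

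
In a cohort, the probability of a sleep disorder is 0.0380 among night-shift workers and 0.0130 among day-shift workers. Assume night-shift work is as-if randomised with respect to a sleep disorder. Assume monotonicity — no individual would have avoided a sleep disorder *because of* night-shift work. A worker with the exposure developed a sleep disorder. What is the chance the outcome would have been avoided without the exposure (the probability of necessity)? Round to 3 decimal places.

PN ≈ 0.658

Let p₁ = 0.038, p₀ = 0.013.
Under exogeneity and monotonicity, PN = (p₁ − p₀) / p₁.
PN = (0.038 − 0.013) / 0.038 = 0.025 / 0.038 ≈ 0.6579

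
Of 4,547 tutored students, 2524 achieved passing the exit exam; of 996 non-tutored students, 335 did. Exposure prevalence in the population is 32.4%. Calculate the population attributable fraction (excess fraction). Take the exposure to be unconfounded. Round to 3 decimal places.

p₁ = P(outcome | exposed) = 2524/4547 = 0.55509
p₀ = P(outcome | unexposed) = 335/996 = 0.33635
Overall risk P(Y=1) = π·p₁ + (1−π)·p₀ = 0.324×0.55509 + 0.676×0.33635 = 0.40722.
Under exogeneity, PAF = [P(Y=1) − p₀] / P(Y=1).
PAF = (0.40722 − 0.33635) / 0.40722 ≈ 0.1740

PAF ≈ 0.174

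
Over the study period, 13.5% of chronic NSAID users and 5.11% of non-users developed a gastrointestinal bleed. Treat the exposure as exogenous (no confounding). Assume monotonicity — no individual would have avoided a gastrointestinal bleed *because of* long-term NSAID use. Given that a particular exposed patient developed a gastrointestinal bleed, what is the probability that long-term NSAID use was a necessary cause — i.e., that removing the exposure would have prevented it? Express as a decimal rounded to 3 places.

PN ≈ 0.621

p₁ = 0.135, p₀ = 0.0511.
Under exogeneity and monotonicity, PN = (p₁ − p₀) / p₁.
PN = (0.135 − 0.0511) / 0.135 = 0.0839 / 0.135 ≈ 0.6215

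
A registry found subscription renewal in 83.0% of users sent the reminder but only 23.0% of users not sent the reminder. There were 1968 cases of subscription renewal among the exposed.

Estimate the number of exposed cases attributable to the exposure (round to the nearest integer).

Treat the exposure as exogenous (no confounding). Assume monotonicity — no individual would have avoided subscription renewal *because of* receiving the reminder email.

p₁ = 0.83, p₀ = 0.23.
PN = (p₁ − p₀)/p₁ = (0.83 − 0.23) / 0.83 ≈ 0.72289.
Attributable cases ≈ PN × (exposed cases) = 0.72289 × 1968 ≈ 1422.65.

about 1423 cases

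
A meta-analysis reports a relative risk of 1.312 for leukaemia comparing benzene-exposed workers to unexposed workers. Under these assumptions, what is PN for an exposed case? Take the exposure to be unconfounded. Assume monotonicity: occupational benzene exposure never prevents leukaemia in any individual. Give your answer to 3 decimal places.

PN ≈ 0.238

Under exogeneity and monotonicity, PN = (RR − 1) / RR = 1 − 1/RR.
PN = (1.312 − 1) / 1.312 = 0.312 / 1.312 ≈ 0.2378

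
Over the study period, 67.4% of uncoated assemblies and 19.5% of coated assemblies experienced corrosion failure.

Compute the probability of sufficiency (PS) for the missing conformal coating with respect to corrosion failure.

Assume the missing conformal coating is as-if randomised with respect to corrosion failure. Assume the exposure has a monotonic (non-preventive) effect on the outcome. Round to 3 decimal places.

p₁ = 0.674, p₀ = 0.195.
Under exogeneity and monotonicity, PS = (p₁ − p₀) / (1 − p₀).
PS = (0.674 − 0.195) / (1 − 0.195) = 0.479 / 0.805 ≈ 0.5950

PS ≈ 0.595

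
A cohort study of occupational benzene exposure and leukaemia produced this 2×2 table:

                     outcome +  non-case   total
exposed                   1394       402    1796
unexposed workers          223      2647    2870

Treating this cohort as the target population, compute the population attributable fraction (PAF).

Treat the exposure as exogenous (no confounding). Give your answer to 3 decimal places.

p₁ = P(outcome | exposed) = 1394/1796 = 0.77617
p₀ = P(outcome | unexposed) = 223/2870 = 0.0777
Exposure prevalence π = 1796/4666 = 0.38491; overall risk P(Y=1) = 0.34655.
Under exogeneity, PAF = [P(Y=1) − p₀]/P(Y=1).
PAF = (0.34655 − 0.0777) / 0.34655 ≈ 0.7758

PAF ≈ 0.776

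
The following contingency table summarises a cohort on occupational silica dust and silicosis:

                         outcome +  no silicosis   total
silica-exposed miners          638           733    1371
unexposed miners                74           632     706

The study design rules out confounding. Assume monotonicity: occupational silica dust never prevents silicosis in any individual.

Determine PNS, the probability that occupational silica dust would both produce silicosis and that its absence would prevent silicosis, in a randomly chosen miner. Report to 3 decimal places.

p₁ = P(outcome | exposed) = 638/1371 = 0.46535
p₀ = P(outcome | unexposed) = 74/706 = 0.10482
Under exogeneity and monotonicity, PNS = p₁ − p₀.
PNS = 0.46535 − 0.10482 = 0.36054

PNS ≈ 0.361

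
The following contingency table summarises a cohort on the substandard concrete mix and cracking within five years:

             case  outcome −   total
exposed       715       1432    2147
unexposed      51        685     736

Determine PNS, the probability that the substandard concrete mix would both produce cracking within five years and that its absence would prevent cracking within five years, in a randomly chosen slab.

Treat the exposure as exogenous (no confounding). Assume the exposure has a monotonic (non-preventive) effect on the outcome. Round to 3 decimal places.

p₁ = P(outcome | exposed) = 715/2147 = 0.33302
p₀ = P(outcome | unexposed) = 51/736 = 0.069293
Under exogeneity and monotonicity, PNS = p₁ − p₀.
PNS = 0.33302 − 0.069293 = 0.26373

PNS ≈ 0.264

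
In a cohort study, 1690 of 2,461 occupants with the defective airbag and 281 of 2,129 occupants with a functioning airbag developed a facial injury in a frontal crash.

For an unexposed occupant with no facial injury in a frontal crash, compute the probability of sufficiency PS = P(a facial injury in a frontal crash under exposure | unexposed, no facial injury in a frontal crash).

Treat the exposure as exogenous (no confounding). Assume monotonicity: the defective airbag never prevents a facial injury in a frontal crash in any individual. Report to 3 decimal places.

PS ≈ 0.639

p₁ = P(outcome | exposed) = 1690/2461 = 0.68671
p₀ = P(outcome | unexposed) = 281/2129 = 0.13199
Under exogeneity and monotonicity, PS = (p₁ − p₀) / (1 − p₀).
PS = (0.68671 − 0.13199) / (1 − 0.13199) = 0.55473 / 0.86801 ≈ 0.6391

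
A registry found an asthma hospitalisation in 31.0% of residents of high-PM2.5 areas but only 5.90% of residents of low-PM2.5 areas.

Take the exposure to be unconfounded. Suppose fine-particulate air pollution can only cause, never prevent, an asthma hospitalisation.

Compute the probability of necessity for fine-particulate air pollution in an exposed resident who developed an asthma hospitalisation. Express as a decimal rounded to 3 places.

PN ≈ 0.810

p₁ = 0.31, p₀ = 0.059.
Under exogeneity and monotonicity, PN = (p₁ − p₀) / p₁.
PN = (0.31 − 0.059) / 0.31 = 0.251 / 0.31 ≈ 0.8097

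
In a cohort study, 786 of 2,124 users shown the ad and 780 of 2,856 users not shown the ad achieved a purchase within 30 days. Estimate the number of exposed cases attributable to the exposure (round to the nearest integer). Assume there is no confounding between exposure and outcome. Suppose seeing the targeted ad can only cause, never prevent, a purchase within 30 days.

p₁ = P(outcome | exposed) = 786/2124 = 0.37006
p₀ = P(outcome | unexposed) = 780/2856 = 0.27311
PN = (p₁ − p₀)/p₁ = (0.37006 − 0.27311) / 0.37006 ≈ 0.26198.
Attributable cases ≈ PN × (exposed cases) = 0.26198 × 786 ≈ 205.92.

about 206 cases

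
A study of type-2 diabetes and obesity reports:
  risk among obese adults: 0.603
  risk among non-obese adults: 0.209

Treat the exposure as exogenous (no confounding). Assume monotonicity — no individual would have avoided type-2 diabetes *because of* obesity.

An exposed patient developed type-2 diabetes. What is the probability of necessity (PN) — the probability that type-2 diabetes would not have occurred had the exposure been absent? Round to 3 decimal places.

PN ≈ 0.653

Let p₁ = 0.603, p₀ = 0.209.
Under exogeneity and monotonicity, PN = (p₁ − p₀) / p₁.
PN = (0.603 − 0.209) / 0.603 = 0.394 / 0.603 ≈ 0.6534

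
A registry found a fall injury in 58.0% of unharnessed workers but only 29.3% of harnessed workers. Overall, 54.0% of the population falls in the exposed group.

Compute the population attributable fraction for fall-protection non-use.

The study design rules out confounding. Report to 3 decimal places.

p₁ = 0.58, p₀ = 0.293.
Overall risk P(Y=1) = π·p₁ + (1−π)·p₀ = 0.54×0.58 + 0.46×0.293 = 0.44798.
Under exogeneity, PAF = [P(Y=1) − p₀] / P(Y=1).
PAF = (0.44798 − 0.293) / 0.44798 ≈ 0.3460

PAF ≈ 0.346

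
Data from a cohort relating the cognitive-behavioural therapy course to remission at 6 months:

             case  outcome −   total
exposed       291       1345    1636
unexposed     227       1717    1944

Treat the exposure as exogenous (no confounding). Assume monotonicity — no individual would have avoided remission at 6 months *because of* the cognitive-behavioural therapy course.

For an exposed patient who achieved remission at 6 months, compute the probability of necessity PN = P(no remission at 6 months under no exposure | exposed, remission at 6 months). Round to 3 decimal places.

PN ≈ 0.344

p₁ = P(outcome | exposed) = 291/1636 = 0.17787
p₀ = P(outcome | unexposed) = 227/1944 = 0.11677
Under exogeneity and monotonicity, PN = (p₁ − p₀)/p₁.
PN = (0.17787 − 0.11677) / 0.17787 ≈ 0.3435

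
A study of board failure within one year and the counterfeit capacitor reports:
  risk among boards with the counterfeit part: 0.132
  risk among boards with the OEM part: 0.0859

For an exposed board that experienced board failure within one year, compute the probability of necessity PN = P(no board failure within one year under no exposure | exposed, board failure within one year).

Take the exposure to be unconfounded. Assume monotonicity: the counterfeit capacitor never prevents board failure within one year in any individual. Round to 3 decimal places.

PN ≈ 0.349

Let p₁ = 0.132, p₀ = 0.0859.
Under exogeneity and monotonicity, PN = (p₁ − p₀) / p₁.
PN = (0.132 − 0.0859) / 0.132 = 0.0461 / 0.132 ≈ 0.3492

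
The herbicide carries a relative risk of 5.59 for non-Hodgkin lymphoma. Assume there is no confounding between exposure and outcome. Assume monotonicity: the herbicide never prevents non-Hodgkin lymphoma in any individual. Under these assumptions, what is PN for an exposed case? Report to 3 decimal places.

PN ≈ 0.821

Under exogeneity and monotonicity, PN = (RR − 1) / RR = 1 − 1/RR.
PN = (5.59 − 1) / 5.59 = 4.59 / 5.59 ≈ 0.8211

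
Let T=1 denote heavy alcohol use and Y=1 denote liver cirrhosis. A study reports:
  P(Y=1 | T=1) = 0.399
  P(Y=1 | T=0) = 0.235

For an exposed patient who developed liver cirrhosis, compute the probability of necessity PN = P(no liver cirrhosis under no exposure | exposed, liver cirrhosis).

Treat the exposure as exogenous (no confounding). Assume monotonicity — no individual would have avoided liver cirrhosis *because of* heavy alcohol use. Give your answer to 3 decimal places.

Let p₁ = 0.399, p₀ = 0.235.
Under exogeneity and monotonicity, PN = (p₁ − p₀) / p₁.
PN = (0.399 − 0.235) / 0.399 = 0.164 / 0.399 ≈ 0.4110

PN ≈ 0.411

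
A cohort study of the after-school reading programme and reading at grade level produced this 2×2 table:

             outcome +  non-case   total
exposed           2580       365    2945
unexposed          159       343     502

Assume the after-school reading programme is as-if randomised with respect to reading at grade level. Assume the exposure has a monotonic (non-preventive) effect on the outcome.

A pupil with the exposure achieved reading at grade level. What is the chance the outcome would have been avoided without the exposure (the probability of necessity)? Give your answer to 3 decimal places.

PN ≈ 0.638

p₁ = P(outcome | exposed) = 2580/2945 = 0.87606
p₀ = P(outcome | unexposed) = 159/502 = 0.31673
Under exogeneity and monotonicity, PN = (p₁ − p₀) / p₁.
PN = (0.87606 − 0.31673) / 0.87606 = 0.55933 / 0.87606 ≈ 0.6385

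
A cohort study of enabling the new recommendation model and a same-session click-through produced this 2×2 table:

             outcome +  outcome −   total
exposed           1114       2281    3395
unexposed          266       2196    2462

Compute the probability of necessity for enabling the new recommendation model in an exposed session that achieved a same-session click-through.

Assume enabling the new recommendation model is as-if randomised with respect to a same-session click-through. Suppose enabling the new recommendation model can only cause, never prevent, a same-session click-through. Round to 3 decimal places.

PN ≈ 0.671

p₁ = P(outcome | exposed) = 1114/3395 = 0.32813
p₀ = P(outcome | unexposed) = 266/2462 = 0.10804
Under exogeneity and monotonicity, PN = (p₁ − p₀) / p₁.
PN = (0.32813 − 0.10804) / 0.32813 = 0.22009 / 0.32813 ≈ 0.6707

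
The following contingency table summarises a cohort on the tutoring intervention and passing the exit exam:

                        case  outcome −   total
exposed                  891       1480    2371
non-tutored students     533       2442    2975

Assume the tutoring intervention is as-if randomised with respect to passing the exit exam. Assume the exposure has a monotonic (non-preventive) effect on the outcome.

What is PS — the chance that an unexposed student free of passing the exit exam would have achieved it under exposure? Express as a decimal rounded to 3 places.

p₁ = P(outcome | exposed) = 891/2371 = 0.37579
p₀ = P(outcome | unexposed) = 533/2975 = 0.17916
Under exogeneity and monotonicity, PS = (p₁ − p₀)/(1 − p₀).
PS = (0.37579 − 0.17916) / 0.82084 ≈ 0.2395

PS ≈ 0.240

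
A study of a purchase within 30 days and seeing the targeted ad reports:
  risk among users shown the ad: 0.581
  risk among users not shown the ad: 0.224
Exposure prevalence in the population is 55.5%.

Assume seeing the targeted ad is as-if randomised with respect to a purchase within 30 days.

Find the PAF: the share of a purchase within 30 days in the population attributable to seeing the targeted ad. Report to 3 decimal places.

PAF ≈ 0.469

Let p₁ = 0.581, p₀ = 0.224.
Overall risk P(Y=1) = π·p₁ + (1−π)·p₀ = 0.555×0.581 + 0.445×0.224 = 0.42213.
Under exogeneity, PAF = [P(Y=1) − p₀] / P(Y=1).
PAF = (0.42213 − 0.224) / 0.42213 ≈ 0.4694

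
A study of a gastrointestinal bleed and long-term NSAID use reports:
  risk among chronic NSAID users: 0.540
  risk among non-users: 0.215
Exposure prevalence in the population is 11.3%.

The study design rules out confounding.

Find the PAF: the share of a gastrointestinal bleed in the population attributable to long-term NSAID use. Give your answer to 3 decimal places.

Let p₁ = 0.54, p₀ = 0.215.
Overall risk P(Y=1) = π·p₁ + (1−π)·p₀ = 0.113×0.54 + 0.887×0.215 = 0.25172.
Under exogeneity, PAF = [P(Y=1) − p₀] / P(Y=1).
PAF = (0.25172 − 0.215) / 0.25172 ≈ 0.1459

PAF ≈ 0.146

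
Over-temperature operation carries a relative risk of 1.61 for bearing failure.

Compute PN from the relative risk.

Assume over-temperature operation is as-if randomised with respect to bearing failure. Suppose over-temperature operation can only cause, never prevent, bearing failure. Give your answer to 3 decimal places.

PN ≈ 0.379

Under exogeneity and monotonicity, PN = (RR − 1) / RR = 1 − 1/RR.
PN = (1.61 − 1) / 1.61 = 0.61 / 1.61 ≈ 0.3789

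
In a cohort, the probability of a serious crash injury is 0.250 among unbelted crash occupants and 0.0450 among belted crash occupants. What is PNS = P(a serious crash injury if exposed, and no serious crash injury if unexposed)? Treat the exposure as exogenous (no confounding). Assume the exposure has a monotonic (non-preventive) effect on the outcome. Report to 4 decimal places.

PNS ≈ 0.2050

Let p₁ = 0.25, p₀ = 0.045.
Under exogeneity and monotonicity, PNS = p₁ − p₀.
PNS = 0.25 − 0.045 = 0.205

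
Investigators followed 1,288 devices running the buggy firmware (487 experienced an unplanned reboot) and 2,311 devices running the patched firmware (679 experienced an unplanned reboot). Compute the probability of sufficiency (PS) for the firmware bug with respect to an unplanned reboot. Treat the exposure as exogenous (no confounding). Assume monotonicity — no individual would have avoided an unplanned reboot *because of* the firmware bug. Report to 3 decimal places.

p₁ = P(outcome | exposed) = 487/1288 = 0.37811
p₀ = P(outcome | unexposed) = 679/2311 = 0.29381
Under exogeneity and monotonicity, PS = (p₁ − p₀) / (1 − p₀).
PS = (0.37811 − 0.29381) / (1 − 0.29381) = 0.084293 / 0.70619 ≈ 0.1194

PS ≈ 0.119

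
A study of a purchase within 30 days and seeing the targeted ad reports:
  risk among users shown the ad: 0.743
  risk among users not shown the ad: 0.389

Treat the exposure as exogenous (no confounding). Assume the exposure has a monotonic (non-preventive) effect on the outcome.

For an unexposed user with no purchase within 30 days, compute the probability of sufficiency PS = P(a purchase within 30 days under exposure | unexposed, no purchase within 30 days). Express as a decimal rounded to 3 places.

Let p₁ = 0.743, p₀ = 0.389.
Under exogeneity and monotonicity, PS = (p₁ − p₀) / (1 − p₀).
PS = (0.743 − 0.389) / (1 − 0.389) = 0.354 / 0.611 ≈ 0.5794

PS ≈ 0.579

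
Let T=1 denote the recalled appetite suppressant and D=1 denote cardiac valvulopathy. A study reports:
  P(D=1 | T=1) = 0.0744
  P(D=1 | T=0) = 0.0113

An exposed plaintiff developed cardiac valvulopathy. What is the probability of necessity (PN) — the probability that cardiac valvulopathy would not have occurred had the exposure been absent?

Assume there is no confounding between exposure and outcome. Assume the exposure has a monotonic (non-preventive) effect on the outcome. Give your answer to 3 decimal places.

PN ≈ 0.848

Let p₁ = 0.0744, p₀ = 0.0113.
Under exogeneity and monotonicity, PN = (p₁ − p₀) / p₁.
PN = (0.0744 − 0.0113) / 0.0744 = 0.0631 / 0.0744 ≈ 0.8481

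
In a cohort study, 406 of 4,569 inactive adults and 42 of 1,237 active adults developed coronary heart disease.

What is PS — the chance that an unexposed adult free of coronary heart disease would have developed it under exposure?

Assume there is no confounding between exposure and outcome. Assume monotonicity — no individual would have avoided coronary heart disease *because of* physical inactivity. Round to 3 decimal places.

p₁ = P(outcome | exposed) = 406/4569 = 0.08886
p₀ = P(outcome | unexposed) = 42/1237 = 0.033953
Under exogeneity and monotonicity, PS = (p₁ − p₀) / (1 − p₀).
PS = (0.08886 − 0.033953) / (1 − 0.033953) = 0.054907 / 0.96605 ≈ 0.0568

PS ≈ 0.057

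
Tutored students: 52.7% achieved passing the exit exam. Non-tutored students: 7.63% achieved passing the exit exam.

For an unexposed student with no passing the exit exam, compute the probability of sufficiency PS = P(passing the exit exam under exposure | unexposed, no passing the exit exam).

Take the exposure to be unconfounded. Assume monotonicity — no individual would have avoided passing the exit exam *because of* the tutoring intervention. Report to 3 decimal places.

PS ≈ 0.488

p₁ = 0.527, p₀ = 0.0763.
Under exogeneity and monotonicity, PS = (p₁ − p₀) / (1 − p₀).
PS = (0.527 − 0.0763) / (1 − 0.0763) = 0.4507 / 0.9237 ≈ 0.4879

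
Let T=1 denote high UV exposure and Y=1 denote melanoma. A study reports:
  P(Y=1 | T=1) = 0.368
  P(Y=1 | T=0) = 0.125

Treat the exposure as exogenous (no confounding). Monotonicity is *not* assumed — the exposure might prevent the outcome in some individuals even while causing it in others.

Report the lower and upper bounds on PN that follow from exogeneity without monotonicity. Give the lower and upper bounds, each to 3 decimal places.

Let p₁ = 0.368, p₀ = 0.125.
Under exogeneity alone the bounds on PN are max{0,(p₁−p₀)/p₁} ≤ PN ≤ min{1,(1−p₀)/p₁}.
  lower = (p₁ − p₀)/p₁ = 0.243 / 0.368 ≈ 0.6603
  upper = min{1, (1 − p₀)/p₁} = 0.875 / 0.368 ≈ 2.3777 → capped at 1

0.660 ≤ PN ≤ 1.000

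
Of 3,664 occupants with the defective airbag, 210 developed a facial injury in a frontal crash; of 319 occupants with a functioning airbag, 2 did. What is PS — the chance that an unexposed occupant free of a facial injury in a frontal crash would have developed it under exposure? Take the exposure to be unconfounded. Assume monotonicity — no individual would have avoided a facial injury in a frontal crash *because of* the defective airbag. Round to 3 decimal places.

p₁ = P(outcome | exposed) = 210/3664 = 0.057314
p₀ = P(outcome | unexposed) = 2/319 = 0.0062696
Under exogeneity and monotonicity, PS = (p₁ − p₀) / (1 − p₀).
PS = (0.057314 − 0.0062696) / (1 − 0.0062696) = 0.051045 / 0.99373 ≈ 0.0514

PS ≈ 0.051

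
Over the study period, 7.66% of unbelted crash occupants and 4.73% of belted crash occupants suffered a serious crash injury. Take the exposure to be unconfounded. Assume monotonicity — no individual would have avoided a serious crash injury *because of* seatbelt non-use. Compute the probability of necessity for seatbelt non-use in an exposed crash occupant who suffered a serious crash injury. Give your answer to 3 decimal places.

p₁ = 0.0766, p₀ = 0.0473.
Under exogeneity and monotonicity, PN = (p₁ − p₀) / p₁.
PN = (0.0766 − 0.0473) / 0.0766 = 0.0293 / 0.0766 ≈ 0.3825

PN ≈ 0.383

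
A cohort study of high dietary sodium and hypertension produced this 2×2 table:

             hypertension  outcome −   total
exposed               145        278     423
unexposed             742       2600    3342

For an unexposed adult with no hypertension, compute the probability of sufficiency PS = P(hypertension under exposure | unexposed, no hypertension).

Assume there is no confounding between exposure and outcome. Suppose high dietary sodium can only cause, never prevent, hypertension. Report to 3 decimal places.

PS ≈ 0.155

p₁ = P(outcome | exposed) = 145/423 = 0.34279
p₀ = P(outcome | unexposed) = 742/3342 = 0.22202
Under exogeneity and monotonicity, PS = (p₁ − p₀) / (1 − p₀).
PS = (0.34279 − 0.22202) / (1 − 0.22202) = 0.12077 / 0.77798 ≈ 0.1552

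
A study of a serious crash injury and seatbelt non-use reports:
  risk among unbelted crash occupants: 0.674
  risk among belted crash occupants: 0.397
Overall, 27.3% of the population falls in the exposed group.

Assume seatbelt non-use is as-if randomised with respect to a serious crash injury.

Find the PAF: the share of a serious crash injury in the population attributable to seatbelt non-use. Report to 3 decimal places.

Let p₁ = 0.674, p₀ = 0.397.
Overall risk P(Y=1) = π·p₁ + (1−π)·p₀ = 0.273×0.674 + 0.727×0.397 = 0.47262.
Under exogeneity, PAF = [P(Y=1) − p₀] / P(Y=1).
PAF = (0.47262 − 0.397) / 0.47262 ≈ 0.1600

PAF ≈ 0.160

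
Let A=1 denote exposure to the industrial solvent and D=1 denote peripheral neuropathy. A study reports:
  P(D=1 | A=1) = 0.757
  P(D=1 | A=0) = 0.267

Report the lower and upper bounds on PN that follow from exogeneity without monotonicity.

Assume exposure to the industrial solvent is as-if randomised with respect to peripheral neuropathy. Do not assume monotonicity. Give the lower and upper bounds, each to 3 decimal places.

Let p₁ = 0.757, p₀ = 0.267.
Under exogeneity alone the bounds on PN are max{0,(p₁−p₀)/p₁} ≤ PN ≤ min{1,(1−p₀)/p₁}.
  lower = (p₁ − p₀)/p₁ = 0.49 / 0.757 ≈ 0.6473
  upper = min{1, (1 − p₀)/p₁} = 0.733 / 0.757 ≈ 0.9683

0.647 ≤ PN ≤ 0.968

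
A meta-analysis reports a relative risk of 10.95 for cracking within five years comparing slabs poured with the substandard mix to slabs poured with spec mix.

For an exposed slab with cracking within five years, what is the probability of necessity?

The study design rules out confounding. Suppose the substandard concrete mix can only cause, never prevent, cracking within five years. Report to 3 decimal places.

PN ≈ 0.909

Under exogeneity and monotonicity, PN = (RR − 1) / RR = 1 − 1/RR.
PN = (10.95 − 1) / 10.95 = 9.95 / 10.95 ≈ 0.9087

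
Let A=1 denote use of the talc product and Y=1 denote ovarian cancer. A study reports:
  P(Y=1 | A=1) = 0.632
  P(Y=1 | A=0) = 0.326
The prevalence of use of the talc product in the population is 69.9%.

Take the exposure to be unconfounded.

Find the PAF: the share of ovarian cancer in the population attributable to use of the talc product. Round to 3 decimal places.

PAF ≈ 0.396

Let p₁ = 0.632, p₀ = 0.326.
Overall risk P(Y=1) = π·p₁ + (1−π)·p₀ = 0.699×0.632 + 0.301×0.326 = 0.53989.
Under exogeneity, PAF = [P(Y=1) − p₀] / P(Y=1).
PAF = (0.53989 − 0.326) / 0.53989 ≈ 0.3962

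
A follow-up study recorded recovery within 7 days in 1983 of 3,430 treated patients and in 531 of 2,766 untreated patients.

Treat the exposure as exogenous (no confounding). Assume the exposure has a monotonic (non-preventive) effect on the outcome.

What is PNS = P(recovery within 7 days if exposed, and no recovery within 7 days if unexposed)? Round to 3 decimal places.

p₁ = P(outcome | exposed) = 1983/3430 = 0.57813
p₀ = P(outcome | unexposed) = 531/2766 = 0.19197
Under exogeneity and monotonicity, PNS = p₁ − p₀.
PNS = 0.57813 − 0.19197 = 0.38616

PNS ≈ 0.386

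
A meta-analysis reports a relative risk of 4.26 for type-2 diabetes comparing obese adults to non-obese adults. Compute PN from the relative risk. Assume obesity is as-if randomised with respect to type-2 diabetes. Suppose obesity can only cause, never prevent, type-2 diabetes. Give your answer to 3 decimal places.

PN ≈ 0.765

Under exogeneity and monotonicity, PN = (RR − 1) / RR = 1 − 1/RR.
PN = (4.26 − 1) / 4.26 = 3.26 / 4.26 ≈ 0.7653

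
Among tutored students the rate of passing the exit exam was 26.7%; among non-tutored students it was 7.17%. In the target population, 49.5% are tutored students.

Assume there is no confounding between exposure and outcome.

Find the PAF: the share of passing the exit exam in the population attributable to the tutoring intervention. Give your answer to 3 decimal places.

p₁ = 0.267, p₀ = 0.0717.
Overall risk P(Y=1) = π·p₁ + (1−π)·p₀ = 0.495×0.267 + 0.505×0.0717 = 0.16837.
Under exogeneity, PAF = [P(Y=1) − p₀] / P(Y=1).
PAF = (0.16837 − 0.0717) / 0.16837 ≈ 0.5742

PAF ≈ 0.574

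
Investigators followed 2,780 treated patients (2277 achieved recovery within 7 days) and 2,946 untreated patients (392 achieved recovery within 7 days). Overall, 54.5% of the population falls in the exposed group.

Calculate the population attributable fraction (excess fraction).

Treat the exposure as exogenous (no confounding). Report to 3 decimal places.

PAF ≈ 0.738

p₁ = P(outcome | exposed) = 2277/2780 = 0.81906
p₀ = P(outcome | unexposed) = 392/2946 = 0.13306
Overall risk P(Y=1) = π·p₁ + (1−π)·p₀ = 0.545×0.81906 + 0.455×0.13306 = 0.50693.
Under exogeneity, PAF = [P(Y=1) − p₀] / P(Y=1).
PAF = (0.50693 − 0.13306) / 0.50693 ≈ 0.7375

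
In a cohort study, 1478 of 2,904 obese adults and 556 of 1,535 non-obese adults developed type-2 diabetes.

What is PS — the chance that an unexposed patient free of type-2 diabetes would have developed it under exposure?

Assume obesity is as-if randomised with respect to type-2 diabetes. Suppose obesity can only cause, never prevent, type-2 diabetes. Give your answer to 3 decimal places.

PS ≈ 0.230

p₁ = P(outcome | exposed) = 1478/2904 = 0.50895
p₀ = P(outcome | unexposed) = 556/1535 = 0.36221
Under exogeneity and monotonicity, PS = (p₁ − p₀) / (1 − p₀).
PS = (0.50895 − 0.36221) / (1 − 0.36221) = 0.14674 / 0.63779 ≈ 0.2301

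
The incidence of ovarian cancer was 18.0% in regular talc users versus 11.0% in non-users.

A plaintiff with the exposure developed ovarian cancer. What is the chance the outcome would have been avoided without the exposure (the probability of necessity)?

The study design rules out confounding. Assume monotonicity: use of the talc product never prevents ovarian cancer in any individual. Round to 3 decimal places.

PN ≈ 0.389

p₁ = 0.18, p₀ = 0.11.
Under exogeneity and monotonicity, PN = (p₁ − p₀) / p₁.
PN = (0.18 − 0.11) / 0.18 = 0.07 / 0.18 ≈ 0.3889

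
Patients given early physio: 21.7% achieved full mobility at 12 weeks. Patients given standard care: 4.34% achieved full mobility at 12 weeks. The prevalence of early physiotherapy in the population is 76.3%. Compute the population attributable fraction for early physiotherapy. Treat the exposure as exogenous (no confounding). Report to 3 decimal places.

PAF ≈ 0.753

p₁ = 0.217, p₀ = 0.0434.
Overall risk P(Y=1) = π·p₁ + (1−π)·p₀ = 0.763×0.217 + 0.237×0.0434 = 0.17586.
Under exogeneity, PAF = [P(Y=1) − p₀] / P(Y=1).
PAF = (0.17586 − 0.0434) / 0.17586 ≈ 0.7532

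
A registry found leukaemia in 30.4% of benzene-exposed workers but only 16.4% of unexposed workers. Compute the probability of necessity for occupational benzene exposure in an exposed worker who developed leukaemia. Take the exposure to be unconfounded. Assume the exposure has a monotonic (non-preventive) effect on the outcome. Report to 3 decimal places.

p₁ = 0.304, p₀ = 0.164.
Under exogeneity and monotonicity, PN = (p₁ − p₀) / p₁.
PN = (0.304 − 0.164) / 0.304 = 0.14 / 0.304 ≈ 0.4605

PN ≈ 0.461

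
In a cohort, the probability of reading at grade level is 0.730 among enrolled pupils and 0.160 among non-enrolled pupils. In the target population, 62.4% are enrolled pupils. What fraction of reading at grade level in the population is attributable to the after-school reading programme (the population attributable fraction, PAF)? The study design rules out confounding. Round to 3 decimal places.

Let p₁ = 0.73, p₀ = 0.16.
Overall risk P(Y=1) = π·p₁ + (1−π)·p₀ = 0.624×0.73 + 0.376×0.16 = 0.51568.
Under exogeneity, PAF = [P(Y=1) − p₀] / P(Y=1).
PAF = (0.51568 − 0.16) / 0.51568 ≈ 0.6897

PAF ≈ 0.690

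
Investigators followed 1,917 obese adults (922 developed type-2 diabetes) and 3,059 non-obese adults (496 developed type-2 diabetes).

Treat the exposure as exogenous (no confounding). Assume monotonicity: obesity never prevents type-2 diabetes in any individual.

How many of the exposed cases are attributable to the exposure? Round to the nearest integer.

p₁ = P(outcome | exposed) = 922/1917 = 0.48096
p₀ = P(outcome | unexposed) = 496/3059 = 0.16214
PN = (p₁ − p₀)/p₁ = (0.48096 − 0.16214) / 0.48096 ≈ 0.66287.
Attributable cases ≈ PN × (exposed cases) = 0.66287 × 922 ≈ 611.17.

about 611 cases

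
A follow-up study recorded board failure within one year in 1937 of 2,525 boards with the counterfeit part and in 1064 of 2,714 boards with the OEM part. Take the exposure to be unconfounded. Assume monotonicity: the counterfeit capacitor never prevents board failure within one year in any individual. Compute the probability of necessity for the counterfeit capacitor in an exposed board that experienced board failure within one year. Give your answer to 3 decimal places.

p₁ = P(outcome | exposed) = 1937/2525 = 0.76713
p₀ = P(outcome | unexposed) = 1064/2714 = 0.39204
Under exogeneity and monotonicity, PN = (p₁ − p₀) / p₁.
PN = (0.76713 − 0.39204) / 0.76713 = 0.37509 / 0.76713 ≈ 0.4889

PN ≈ 0.489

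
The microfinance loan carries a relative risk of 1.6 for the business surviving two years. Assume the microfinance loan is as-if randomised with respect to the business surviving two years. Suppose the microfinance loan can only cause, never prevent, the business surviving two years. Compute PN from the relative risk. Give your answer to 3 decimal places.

Under exogeneity and monotonicity, PN = (RR − 1) / RR = 1 − 1/RR.
PN = (1.6 − 1) / 1.6 = 0.6 / 1.6 ≈ 0.3750

PN ≈ 0.375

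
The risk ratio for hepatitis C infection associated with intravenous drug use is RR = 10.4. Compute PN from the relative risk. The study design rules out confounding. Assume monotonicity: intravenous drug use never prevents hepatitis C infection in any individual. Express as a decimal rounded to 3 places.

PN ≈ 0.904

Under exogeneity and monotonicity, PN = (RR − 1) / RR = 1 − 1/RR.
PN = (10.4 − 1) / 10.4 = 9.4 / 10.4 ≈ 0.9038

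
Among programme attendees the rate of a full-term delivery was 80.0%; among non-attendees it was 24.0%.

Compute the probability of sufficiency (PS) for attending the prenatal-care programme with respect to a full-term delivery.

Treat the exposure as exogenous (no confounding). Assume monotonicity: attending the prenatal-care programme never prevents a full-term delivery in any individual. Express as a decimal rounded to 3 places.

p₁ = 0.8, p₀ = 0.24.
Under exogeneity and monotonicity, PS = (p₁ − p₀) / (1 − p₀).
PS = (0.8 − 0.24) / (1 − 0.24) = 0.56 / 0.76 ≈ 0.7368

PS ≈ 0.737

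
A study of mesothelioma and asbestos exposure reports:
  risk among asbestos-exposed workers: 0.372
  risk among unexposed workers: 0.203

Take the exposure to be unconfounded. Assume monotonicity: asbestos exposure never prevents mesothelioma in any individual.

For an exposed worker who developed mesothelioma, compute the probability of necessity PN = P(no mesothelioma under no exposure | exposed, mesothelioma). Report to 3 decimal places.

Let p₁ = 0.372, p₀ = 0.203.
Under exogeneity and monotonicity, PN = (p₁ − p₀) / p₁.
PN = (0.372 − 0.203) / 0.372 = 0.169 / 0.372 ≈ 0.4543

PN ≈ 0.454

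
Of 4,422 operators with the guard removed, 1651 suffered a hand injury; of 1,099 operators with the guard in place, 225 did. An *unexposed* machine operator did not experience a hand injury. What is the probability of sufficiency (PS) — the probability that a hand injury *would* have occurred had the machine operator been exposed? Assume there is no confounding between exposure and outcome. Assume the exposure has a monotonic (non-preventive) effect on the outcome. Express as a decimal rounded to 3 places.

p₁ = P(outcome | exposed) = 1651/4422 = 0.37336
p₀ = P(outcome | unexposed) = 225/1099 = 0.20473
Under exogeneity and monotonicity, PS = (p₁ − p₀) / (1 − p₀).
PS = (0.37336 − 0.20473) / (1 − 0.20473) = 0.16863 / 0.79527 ≈ 0.2120

PS ≈ 0.212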